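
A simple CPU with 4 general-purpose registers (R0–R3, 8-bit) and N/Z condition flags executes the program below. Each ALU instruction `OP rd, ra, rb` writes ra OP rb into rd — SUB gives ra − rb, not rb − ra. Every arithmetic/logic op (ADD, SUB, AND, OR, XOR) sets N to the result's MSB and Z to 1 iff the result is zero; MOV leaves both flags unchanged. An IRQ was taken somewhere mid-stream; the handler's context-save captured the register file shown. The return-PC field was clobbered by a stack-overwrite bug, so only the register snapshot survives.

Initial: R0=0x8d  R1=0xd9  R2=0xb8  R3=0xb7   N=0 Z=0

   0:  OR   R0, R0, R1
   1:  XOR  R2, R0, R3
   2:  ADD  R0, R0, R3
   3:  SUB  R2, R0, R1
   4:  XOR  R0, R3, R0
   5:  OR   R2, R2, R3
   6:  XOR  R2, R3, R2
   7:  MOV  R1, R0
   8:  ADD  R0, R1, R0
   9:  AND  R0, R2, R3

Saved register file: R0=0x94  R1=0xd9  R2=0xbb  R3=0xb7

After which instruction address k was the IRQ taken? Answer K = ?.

K = 3

after  0: R0=0xdd R1=0xd9 R2=0xb8 R3=0xb7  N=1 Z=0
after  1: R0=0xdd R1=0xd9 R2=0x6a R3=0xb7  N=0 Z=0
after  2: R0=0x94 R1=0xd9 R2=0x6a R3=0xb7  N=1 Z=0
after  3: R0=0x94 R1=0xd9 R2=0xbb R3=0xb7  N=1 Z=0
-- IRQ taken; context saved, return-PC = 4 --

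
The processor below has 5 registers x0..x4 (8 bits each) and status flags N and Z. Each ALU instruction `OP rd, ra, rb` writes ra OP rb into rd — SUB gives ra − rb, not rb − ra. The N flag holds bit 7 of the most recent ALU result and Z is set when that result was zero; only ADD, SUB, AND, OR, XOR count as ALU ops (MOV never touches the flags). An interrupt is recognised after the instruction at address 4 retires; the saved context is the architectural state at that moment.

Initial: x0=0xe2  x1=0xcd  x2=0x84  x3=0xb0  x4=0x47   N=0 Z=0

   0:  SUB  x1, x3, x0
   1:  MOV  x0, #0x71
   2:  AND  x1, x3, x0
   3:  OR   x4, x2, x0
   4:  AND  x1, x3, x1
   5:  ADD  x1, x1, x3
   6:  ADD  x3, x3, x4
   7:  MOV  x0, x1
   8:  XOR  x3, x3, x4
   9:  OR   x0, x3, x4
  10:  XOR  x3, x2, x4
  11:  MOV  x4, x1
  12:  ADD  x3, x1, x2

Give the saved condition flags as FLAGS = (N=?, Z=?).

after  0: x0=0xe2 x1=0xce x2=0x84 x3=0xb0 x4=0x47  N=1 Z=0
after  1: x0=0x71 x1=0xce x2=0x84 x3=0xb0 x4=0x47  N=1 Z=0
after  2: x0=0x71 x1=0x30 x2=0x84 x3=0xb0 x4=0x47  N=0 Z=0
after  3: x0=0x71 x1=0x30 x2=0x84 x3=0xb0 x4=0xf5  N=1 Z=0
after  4: x0=0x71 x1=0x30 x2=0x84 x3=0xb0 x4=0xf5  N=0 Z=0
-- IRQ taken; context saved, return-PC = 5 --

FLAGS = (N=0, Z=0)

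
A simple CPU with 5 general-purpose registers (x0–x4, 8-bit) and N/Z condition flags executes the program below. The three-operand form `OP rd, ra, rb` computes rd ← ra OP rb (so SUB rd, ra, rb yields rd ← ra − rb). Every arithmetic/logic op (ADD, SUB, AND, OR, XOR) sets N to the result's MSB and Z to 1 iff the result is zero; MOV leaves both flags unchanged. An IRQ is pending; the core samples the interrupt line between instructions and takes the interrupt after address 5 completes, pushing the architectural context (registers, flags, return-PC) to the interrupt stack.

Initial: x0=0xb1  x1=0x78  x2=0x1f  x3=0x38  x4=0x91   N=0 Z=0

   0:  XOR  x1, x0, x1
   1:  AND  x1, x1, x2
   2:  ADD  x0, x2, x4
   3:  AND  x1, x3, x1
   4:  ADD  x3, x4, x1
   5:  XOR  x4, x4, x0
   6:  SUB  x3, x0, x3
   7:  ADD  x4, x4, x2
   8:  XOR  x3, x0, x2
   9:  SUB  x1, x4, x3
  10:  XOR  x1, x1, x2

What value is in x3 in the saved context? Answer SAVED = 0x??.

SAVED = 0x99

after  0: x0=0xb1 x1=0xc9 x2=0x1f x3=0x38 x4=0x91  N=1 Z=0
after  1: x0=0xb1 x1=0x09 x2=0x1f x3=0x38 x4=0x91  N=0 Z=0
after  2: x0=0xb0 x1=0x09 x2=0x1f x3=0x38 x4=0x91  N=1 Z=0
after  3: x0=0xb0 x1=0x08 x2=0x1f x3=0x38 x4=0x91  N=0 Z=0
after  4: x0=0xb0 x1=0x08 x2=0x1f x3=0x99 x4=0x91  N=1 Z=0
after  5: x0=0xb0 x1=0x08 x2=0x1f x3=0x99 x4=0x21  N=0 Z=0
-- IRQ taken; context saved, return-PC = 6 --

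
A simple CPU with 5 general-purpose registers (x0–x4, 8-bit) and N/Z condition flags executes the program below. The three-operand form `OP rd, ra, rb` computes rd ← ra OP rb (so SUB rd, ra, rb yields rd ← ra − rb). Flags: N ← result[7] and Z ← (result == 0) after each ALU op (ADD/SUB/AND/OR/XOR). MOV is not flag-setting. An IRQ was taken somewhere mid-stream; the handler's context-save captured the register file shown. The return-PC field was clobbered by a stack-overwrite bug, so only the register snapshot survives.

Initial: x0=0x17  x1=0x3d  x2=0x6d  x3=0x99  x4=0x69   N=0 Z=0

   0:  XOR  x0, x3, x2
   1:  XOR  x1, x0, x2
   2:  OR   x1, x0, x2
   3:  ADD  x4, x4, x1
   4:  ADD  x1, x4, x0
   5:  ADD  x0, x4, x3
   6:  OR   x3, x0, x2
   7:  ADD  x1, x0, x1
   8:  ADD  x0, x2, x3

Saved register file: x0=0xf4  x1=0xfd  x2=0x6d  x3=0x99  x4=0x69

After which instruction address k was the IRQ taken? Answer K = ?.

K = 2

after  0: x0=0xf4 x1=0x3d x2=0x6d x3=0x99 x4=0x69  N=1 Z=0
after  1: x0=0xf4 x1=0x99 x2=0x6d x3=0x99 x4=0x69  N=1 Z=0
after  2: x0=0xf4 x1=0xfd x2=0x6d x3=0x99 x4=0x69  N=1 Z=0
-- IRQ taken; context saved, return-PC = 3 --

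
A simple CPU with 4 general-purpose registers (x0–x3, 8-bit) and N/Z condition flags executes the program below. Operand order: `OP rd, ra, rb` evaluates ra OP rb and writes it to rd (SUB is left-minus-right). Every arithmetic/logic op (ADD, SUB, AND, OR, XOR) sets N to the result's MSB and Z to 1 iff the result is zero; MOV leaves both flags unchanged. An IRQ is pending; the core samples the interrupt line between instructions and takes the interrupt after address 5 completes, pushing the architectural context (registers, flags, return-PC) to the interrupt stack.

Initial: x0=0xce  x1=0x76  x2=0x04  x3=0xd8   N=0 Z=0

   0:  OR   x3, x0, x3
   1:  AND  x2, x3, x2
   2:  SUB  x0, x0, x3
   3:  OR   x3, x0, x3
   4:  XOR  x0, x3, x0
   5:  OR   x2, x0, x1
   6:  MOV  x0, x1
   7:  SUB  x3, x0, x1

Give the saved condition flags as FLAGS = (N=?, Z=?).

FLAGS = (N=0, Z=0)

after  0: x0=0xce x1=0x76 x2=0x04 x3=0xde  N=1 Z=0
after  1: x0=0xce x1=0x76 x2=0x04 x3=0xde  N=0 Z=0
after  2: x0=0xf0 x1=0x76 x2=0x04 x3=0xde  N=1 Z=0
after  3: x0=0xf0 x1=0x76 x2=0x04 x3=0xfe  N=1 Z=0
after  4: x0=0x0e x1=0x76 x2=0x04 x3=0xfe  N=0 Z=0
after  5: x0=0x0e x1=0x76 x2=0x7e x3=0xfe  N=0 Z=0
-- IRQ taken; context saved, return-PC = 6 --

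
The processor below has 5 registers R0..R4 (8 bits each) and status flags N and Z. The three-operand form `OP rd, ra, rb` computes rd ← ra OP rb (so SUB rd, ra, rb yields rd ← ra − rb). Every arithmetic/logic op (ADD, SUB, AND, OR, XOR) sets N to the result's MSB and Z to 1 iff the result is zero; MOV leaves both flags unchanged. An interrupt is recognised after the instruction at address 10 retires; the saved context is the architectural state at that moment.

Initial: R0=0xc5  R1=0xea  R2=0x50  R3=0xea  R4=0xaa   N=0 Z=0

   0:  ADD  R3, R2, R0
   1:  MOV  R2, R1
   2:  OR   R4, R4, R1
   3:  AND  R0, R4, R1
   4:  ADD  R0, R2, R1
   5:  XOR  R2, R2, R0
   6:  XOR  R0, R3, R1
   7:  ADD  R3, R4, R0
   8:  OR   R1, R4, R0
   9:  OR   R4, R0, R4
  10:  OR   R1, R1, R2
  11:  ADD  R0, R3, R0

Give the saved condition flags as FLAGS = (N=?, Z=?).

FLAGS = (N=1, Z=0)

after  0: R0=0xc5 R1=0xea R2=0x50 R3=0x15 R4=0xaa  N=0 Z=0
after  1: R0=0xc5 R1=0xea R2=0xea R3=0x15 R4=0xaa  N=0 Z=0
after  2: R0=0xc5 R1=0xea R2=0xea R3=0x15 R4=0xea  N=1 Z=0
after  3: R0=0xea R1=0xea R2=0xea R3=0x15 R4=0xea  N=1 Z=0
after  4: R0=0xd4 R1=0xea R2=0xea R3=0x15 R4=0xea  N=1 Z=0
after  5: R0=0xd4 R1=0xea R2=0x3e R3=0x15 R4=0xea  N=0 Z=0
after  6: R0=0xff R1=0xea R2=0x3e R3=0x15 R4=0xea  N=1 Z=0
after  7: R0=0xff R1=0xea R2=0x3e R3=0xe9 R4=0xea  N=1 Z=0
after  8: R0=0xff R1=0xff R2=0x3e R3=0xe9 R4=0xea  N=1 Z=0
after  9: R0=0xff R1=0xff R2=0x3e R3=0xe9 R4=0xff  N=1 Z=0
after 10: R0=0xff R1=0xff R2=0x3e R3=0xe9 R4=0xff  N=1 Z=0
-- IRQ taken; context saved, return-PC = 11 --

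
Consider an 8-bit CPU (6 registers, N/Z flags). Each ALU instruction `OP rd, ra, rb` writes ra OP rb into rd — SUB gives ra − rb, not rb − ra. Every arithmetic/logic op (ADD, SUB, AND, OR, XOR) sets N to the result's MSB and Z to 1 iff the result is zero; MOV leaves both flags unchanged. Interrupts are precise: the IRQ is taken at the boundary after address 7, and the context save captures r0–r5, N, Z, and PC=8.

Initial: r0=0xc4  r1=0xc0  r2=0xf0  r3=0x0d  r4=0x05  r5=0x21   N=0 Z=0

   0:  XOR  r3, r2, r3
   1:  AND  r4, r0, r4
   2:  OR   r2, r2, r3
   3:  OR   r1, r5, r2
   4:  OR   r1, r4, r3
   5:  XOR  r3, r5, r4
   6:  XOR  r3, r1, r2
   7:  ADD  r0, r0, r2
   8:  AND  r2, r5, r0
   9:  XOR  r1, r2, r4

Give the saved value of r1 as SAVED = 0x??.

after  0: r0=0xc4 r1=0xc0 r2=0xf0 r3=0xfd r4=0x05 r5=0x21  N=1 Z=0
after  1: r0=0xc4 r1=0xc0 r2=0xf0 r3=0xfd r4=0x04 r5=0x21  N=0 Z=0
after  2: r0=0xc4 r1=0xc0 r2=0xfd r3=0xfd r4=0x04 r5=0x21  N=1 Z=0
after  3: r0=0xc4 r1=0xfd r2=0xfd r3=0xfd r4=0x04 r5=0x21  N=1 Z=0
after  4: r0=0xc4 r1=0xfd r2=0xfd r3=0xfd r4=0x04 r5=0x21  N=1 Z=0
after  5: r0=0xc4 r1=0xfd r2=0xfd r3=0x25 r4=0x04 r5=0x21  N=0 Z=0
after  6: r0=0xc4 r1=0xfd r2=0xfd r3=0x00 r4=0x04 r5=0x21  N=0 Z=1
after  7: r0=0xc1 r1=0xfd r2=0xfd r3=0x00 r4=0x04 r5=0x21  N=1 Z=0
-- IRQ taken; context saved, return-PC = 8 --

SAVED = 0xfd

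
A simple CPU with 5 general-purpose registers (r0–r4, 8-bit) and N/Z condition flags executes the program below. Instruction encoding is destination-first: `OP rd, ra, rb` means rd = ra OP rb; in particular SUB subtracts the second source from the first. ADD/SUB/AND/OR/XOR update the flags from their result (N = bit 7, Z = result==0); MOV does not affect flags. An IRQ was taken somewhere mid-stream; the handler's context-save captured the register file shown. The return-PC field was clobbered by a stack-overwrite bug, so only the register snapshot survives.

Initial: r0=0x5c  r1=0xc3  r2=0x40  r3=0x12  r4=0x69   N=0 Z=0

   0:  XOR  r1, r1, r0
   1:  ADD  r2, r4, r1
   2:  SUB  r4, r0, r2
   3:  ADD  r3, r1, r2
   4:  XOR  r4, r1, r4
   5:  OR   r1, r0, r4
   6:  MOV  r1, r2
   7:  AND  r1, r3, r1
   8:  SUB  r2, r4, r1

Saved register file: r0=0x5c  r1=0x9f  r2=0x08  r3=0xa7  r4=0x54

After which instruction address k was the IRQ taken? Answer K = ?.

K = 3

after  0: r0=0x5c r1=0x9f r2=0x40 r3=0x12 r4=0x69  N=1 Z=0
after  1: r0=0x5c r1=0x9f r2=0x08 r3=0x12 r4=0x69  N=0 Z=0
after  2: r0=0x5c r1=0x9f r2=0x08 r3=0x12 r4=0x54  N=0 Z=0
after  3: r0=0x5c r1=0x9f r2=0x08 r3=0xa7 r4=0x54  N=1 Z=0
-- IRQ taken; context saved, return-PC = 4 --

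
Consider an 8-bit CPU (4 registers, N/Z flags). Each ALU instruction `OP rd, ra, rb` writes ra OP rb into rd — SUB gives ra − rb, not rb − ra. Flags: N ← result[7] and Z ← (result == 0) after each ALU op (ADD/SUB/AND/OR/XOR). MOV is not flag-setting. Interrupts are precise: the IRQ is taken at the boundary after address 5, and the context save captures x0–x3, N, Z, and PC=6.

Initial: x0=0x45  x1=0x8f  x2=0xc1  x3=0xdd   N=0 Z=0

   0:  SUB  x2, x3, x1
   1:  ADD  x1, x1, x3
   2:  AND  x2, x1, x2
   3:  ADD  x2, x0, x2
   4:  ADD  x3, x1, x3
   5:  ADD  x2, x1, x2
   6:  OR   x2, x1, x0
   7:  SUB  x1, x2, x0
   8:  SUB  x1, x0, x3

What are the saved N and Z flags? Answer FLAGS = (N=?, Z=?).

after  0: x0=0x45 x1=0x8f x2=0x4e x3=0xdd  N=0 Z=0
after  1: x0=0x45 x1=0x6c x2=0x4e x3=0xdd  N=0 Z=0
after  2: x0=0x45 x1=0x6c x2=0x4c x3=0xdd  N=0 Z=0
after  3: x0=0x45 x1=0x6c x2=0x91 x3=0xdd  N=1 Z=0
after  4: x0=0x45 x1=0x6c x2=0x91 x3=0x49  N=0 Z=0
after  5: x0=0x45 x1=0x6c x2=0xfd x3=0x49  N=1 Z=0
-- IRQ taken; context saved, return-PC = 6 --

FLAGS = (N=1, Z=0)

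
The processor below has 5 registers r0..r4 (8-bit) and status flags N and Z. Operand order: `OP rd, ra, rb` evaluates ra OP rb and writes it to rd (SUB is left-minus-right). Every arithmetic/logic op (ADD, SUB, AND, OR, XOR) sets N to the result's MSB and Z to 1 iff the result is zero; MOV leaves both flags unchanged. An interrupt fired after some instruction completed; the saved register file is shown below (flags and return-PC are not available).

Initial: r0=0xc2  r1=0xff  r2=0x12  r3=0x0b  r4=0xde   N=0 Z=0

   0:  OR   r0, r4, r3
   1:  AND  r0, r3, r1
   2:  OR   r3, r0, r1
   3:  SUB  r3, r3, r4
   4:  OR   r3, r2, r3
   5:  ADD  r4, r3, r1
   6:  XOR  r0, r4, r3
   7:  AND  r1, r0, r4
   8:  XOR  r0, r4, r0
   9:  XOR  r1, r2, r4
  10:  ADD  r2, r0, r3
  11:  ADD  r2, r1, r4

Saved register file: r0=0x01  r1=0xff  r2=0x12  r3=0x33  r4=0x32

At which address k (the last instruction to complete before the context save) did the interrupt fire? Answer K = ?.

K = 6

after  0: r0=0xdf r1=0xff r2=0x12 r3=0x0b r4=0xde  N=1 Z=0
after  1: r0=0x0b r1=0xff r2=0x12 r3=0x0b r4=0xde  N=0 Z=0
after  2: r0=0x0b r1=0xff r2=0x12 r3=0xff r4=0xde  N=1 Z=0
after  3: r0=0x0b r1=0xff r2=0x12 r3=0x21 r4=0xde  N=0 Z=0
after  4: r0=0x0b r1=0xff r2=0x12 r3=0x33 r4=0xde  N=0 Z=0
after  5: r0=0x0b r1=0xff r2=0x12 r3=0x33 r4=0x32  N=0 Z=0
after  6: r0=0x01 r1=0xff r2=0x12 r3=0x33 r4=0x32  N=0 Z=0
-- IRQ taken; context saved, return-PC = 7 --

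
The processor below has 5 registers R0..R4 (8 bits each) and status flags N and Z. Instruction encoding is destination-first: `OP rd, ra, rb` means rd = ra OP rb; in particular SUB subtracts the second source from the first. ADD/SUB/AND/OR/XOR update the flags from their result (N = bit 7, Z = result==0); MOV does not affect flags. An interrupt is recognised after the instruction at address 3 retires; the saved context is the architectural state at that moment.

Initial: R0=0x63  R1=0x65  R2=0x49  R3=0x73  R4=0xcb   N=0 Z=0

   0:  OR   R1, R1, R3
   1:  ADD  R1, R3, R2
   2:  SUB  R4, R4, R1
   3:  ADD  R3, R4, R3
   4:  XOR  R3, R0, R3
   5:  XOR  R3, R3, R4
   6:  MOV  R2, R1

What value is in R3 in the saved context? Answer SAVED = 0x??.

after  0: R0=0x63 R1=0x77 R2=0x49 R3=0x73 R4=0xcb  N=0 Z=0
after  1: R0=0x63 R1=0xbc R2=0x49 R3=0x73 R4=0xcb  N=1 Z=0
after  2: R0=0x63 R1=0xbc R2=0x49 R3=0x73 R4=0x0f  N=0 Z=0
after  3: R0=0x63 R1=0xbc R2=0x49 R3=0x82 R4=0x0f  N=1 Z=0
-- IRQ taken; context saved, return-PC = 4 --

SAVED = 0x82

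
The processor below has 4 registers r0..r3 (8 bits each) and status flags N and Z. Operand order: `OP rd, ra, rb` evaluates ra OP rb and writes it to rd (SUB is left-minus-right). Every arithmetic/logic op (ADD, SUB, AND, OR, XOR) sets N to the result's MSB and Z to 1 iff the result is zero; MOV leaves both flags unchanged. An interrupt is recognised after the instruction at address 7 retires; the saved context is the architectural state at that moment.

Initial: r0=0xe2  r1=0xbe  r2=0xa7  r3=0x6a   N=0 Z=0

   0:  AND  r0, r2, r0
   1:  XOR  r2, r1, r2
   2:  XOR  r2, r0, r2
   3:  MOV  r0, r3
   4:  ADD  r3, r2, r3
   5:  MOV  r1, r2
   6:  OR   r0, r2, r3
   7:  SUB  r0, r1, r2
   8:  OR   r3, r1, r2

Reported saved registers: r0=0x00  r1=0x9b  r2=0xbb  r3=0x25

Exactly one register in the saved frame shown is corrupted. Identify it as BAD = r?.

BAD = r1

after  0: r0=0xa2 r1=0xbe r2=0xa7 r3=0x6a  N=1 Z=0
after  1: r0=0xa2 r1=0xbe r2=0x19 r3=0x6a  N=0 Z=0
after  2: r0=0xa2 r1=0xbe r2=0xbb r3=0x6a  N=1 Z=0
after  3: r0=0x6a r1=0xbe r2=0xbb r3=0x6a  N=1 Z=0
after  4: r0=0x6a r1=0xbe r2=0xbb r3=0x25  N=0 Z=0
after  5: r0=0x6a r1=0xbb r2=0xbb r3=0x25  N=0 Z=0
after  6: r0=0xbf r1=0xbb r2=0xbb r3=0x25  N=1 Z=0
after  7: r0=0x00 r1=0xbb r2=0xbb r3=0x25  N=0 Z=1
-- IRQ taken; context saved, return-PC = 8 --
mismatch: r1: reported 0x9b vs actual 0xbb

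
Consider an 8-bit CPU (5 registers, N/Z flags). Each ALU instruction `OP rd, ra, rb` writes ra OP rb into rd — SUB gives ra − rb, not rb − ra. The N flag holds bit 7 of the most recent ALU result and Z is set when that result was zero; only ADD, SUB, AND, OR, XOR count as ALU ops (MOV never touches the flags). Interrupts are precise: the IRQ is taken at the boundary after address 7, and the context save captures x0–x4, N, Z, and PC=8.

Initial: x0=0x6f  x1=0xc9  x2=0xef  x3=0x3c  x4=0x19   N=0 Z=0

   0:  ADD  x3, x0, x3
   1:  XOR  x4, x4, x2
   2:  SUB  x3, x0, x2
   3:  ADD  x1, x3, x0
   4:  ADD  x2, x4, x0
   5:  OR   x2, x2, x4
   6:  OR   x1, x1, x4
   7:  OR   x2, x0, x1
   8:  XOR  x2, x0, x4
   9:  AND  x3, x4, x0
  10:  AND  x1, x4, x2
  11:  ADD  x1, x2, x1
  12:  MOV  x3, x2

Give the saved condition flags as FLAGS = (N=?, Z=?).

FLAGS = (N=1, Z=0)

after  0: x0=0x6f x1=0xc9 x2=0xef x3=0xab x4=0x19  N=1 Z=0
after  1: x0=0x6f x1=0xc9 x2=0xef x3=0xab x4=0xf6  N=1 Z=0
after  2: x0=0x6f x1=0xc9 x2=0xef x3=0x80 x4=0xf6  N=1 Z=0
after  3: x0=0x6f x1=0xef x2=0xef x3=0x80 x4=0xf6  N=1 Z=0
after  4: x0=0x6f x1=0xef x2=0x65 x3=0x80 x4=0xf6  N=0 Z=0
after  5: x0=0x6f x1=0xef x2=0xf7 x3=0x80 x4=0xf6  N=1 Z=0
after  6: x0=0x6f x1=0xff x2=0xf7 x3=0x80 x4=0xf6  N=1 Z=0
after  7: x0=0x6f x1=0xff x2=0xff x3=0x80 x4=0xf6  N=1 Z=0
-- IRQ taken; context saved, return-PC = 8 --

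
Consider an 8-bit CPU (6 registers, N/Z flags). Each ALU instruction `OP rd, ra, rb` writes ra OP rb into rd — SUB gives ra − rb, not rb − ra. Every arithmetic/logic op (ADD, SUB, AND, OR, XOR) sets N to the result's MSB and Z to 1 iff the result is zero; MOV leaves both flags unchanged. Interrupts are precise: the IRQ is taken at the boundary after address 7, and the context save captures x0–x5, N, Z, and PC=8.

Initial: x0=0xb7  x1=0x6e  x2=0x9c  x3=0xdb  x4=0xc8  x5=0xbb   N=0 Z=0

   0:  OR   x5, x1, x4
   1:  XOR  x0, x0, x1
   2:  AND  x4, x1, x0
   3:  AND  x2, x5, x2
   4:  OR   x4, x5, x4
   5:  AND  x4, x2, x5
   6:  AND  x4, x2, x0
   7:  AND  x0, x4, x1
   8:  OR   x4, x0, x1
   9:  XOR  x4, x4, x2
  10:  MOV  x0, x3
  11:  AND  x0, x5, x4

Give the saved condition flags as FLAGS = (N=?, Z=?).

FLAGS = (N=0, Z=0)

after  0: x0=0xb7 x1=0x6e x2=0x9c x3=0xdb x4=0xc8 x5=0xee  N=1 Z=0
after  1: x0=0xd9 x1=0x6e x2=0x9c x3=0xdb x4=0xc8 x5=0xee  N=1 Z=0
after  2: x0=0xd9 x1=0x6e x2=0x9c x3=0xdb x4=0x48 x5=0xee  N=0 Z=0
after  3: x0=0xd9 x1=0x6e x2=0x8c x3=0xdb x4=0x48 x5=0xee  N=1 Z=0
after  4: x0=0xd9 x1=0x6e x2=0x8c x3=0xdb x4=0xee x5=0xee  N=1 Z=0
after  5: x0=0xd9 x1=0x6e x2=0x8c x3=0xdb x4=0x8c x5=0xee  N=1 Z=0
after  6: x0=0xd9 x1=0x6e x2=0x8c x3=0xdb x4=0x88 x5=0xee  N=1 Z=0
after  7: x0=0x08 x1=0x6e x2=0x8c x3=0xdb x4=0x88 x5=0xee  N=0 Z=0
-- IRQ taken; context saved, return-PC = 8 --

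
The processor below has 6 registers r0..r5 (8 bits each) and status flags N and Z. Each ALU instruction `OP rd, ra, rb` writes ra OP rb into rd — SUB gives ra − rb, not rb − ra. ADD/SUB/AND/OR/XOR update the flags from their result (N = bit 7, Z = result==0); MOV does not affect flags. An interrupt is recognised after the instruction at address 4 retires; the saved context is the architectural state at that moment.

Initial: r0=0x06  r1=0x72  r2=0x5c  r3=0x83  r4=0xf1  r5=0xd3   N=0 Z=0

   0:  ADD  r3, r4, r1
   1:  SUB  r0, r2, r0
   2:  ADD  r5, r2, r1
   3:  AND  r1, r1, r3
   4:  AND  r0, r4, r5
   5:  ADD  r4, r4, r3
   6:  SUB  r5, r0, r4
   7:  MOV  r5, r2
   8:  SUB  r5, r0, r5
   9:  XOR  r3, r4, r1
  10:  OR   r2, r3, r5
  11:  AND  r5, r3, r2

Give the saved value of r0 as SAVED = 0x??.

after  0: r0=0x06 r1=0x72 r2=0x5c r3=0x63 r4=0xf1 r5=0xd3  N=0 Z=0
after  1: r0=0x56 r1=0x72 r2=0x5c r3=0x63 r4=0xf1 r5=0xd3  N=0 Z=0
after  2: r0=0x56 r1=0x72 r2=0x5c r3=0x63 r4=0xf1 r5=0xce  N=1 Z=0
after  3: r0=0x56 r1=0x62 r2=0x5c r3=0x63 r4=0xf1 r5=0xce  N=0 Z=0
after  4: r0=0xc0 r1=0x62 r2=0x5c r3=0x63 r4=0xf1 r5=0xce  N=1 Z=0
-- IRQ taken; context saved, return-PC = 5 --

SAVED = 0xc0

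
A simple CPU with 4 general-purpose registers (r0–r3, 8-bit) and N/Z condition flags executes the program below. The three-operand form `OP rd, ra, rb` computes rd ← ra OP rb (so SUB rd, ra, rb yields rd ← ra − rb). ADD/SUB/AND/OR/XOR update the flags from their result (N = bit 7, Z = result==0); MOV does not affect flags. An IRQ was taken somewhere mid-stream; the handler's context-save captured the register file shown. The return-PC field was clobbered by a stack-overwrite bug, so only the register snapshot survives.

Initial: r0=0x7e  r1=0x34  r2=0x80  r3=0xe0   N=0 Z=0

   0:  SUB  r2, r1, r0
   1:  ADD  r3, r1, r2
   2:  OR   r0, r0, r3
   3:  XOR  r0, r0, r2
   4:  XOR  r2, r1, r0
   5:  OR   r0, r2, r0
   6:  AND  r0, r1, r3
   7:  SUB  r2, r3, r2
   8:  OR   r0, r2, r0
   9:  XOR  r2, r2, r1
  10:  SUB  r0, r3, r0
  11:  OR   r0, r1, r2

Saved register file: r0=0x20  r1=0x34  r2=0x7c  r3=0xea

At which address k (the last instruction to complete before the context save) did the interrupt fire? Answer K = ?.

after  0: r0=0x7e r1=0x34 r2=0xb6 r3=0xe0  N=1 Z=0
after  1: r0=0x7e r1=0x34 r2=0xb6 r3=0xea  N=1 Z=0
after  2: r0=0xfe r1=0x34 r2=0xb6 r3=0xea  N=1 Z=0
after  3: r0=0x48 r1=0x34 r2=0xb6 r3=0xea  N=0 Z=0
after  4: r0=0x48 r1=0x34 r2=0x7c r3=0xea  N=0 Z=0
after  5: r0=0x7c r1=0x34 r2=0x7c r3=0xea  N=0 Z=0
after  6: r0=0x20 r1=0x34 r2=0x7c r3=0xea  N=0 Z=0
-- IRQ taken; context saved, return-PC = 7 --

K = 6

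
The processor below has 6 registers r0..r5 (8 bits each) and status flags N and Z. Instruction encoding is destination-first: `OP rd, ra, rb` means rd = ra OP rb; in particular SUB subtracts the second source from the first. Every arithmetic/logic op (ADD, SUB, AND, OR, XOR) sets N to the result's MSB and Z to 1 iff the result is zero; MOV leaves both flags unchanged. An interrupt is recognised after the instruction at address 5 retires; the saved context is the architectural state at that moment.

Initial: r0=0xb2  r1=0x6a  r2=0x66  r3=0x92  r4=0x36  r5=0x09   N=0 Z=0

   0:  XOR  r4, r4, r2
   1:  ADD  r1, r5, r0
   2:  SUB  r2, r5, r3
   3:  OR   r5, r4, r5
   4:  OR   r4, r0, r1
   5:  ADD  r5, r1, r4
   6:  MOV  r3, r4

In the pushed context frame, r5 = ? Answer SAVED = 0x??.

after  0: r0=0xb2 r1=0x6a r2=0x66 r3=0x92 r4=0x50 r5=0x09  N=0 Z=0
after  1: r0=0xb2 r1=0xbb r2=0x66 r3=0x92 r4=0x50 r5=0x09  N=1 Z=0
after  2: r0=0xb2 r1=0xbb r2=0x77 r3=0x92 r4=0x50 r5=0x09  N=0 Z=0
after  3: r0=0xb2 r1=0xbb r2=0x77 r3=0x92 r4=0x50 r5=0x59  N=0 Z=0
after  4: r0=0xb2 r1=0xbb r2=0x77 r3=0x92 r4=0xbb r5=0x59  N=1 Z=0
after  5: r0=0xb2 r1=0xbb r2=0x77 r3=0x92 r4=0xbb r5=0x76  N=0 Z=0
-- IRQ taken; context saved, return-PC = 6 --

SAVED = 0x76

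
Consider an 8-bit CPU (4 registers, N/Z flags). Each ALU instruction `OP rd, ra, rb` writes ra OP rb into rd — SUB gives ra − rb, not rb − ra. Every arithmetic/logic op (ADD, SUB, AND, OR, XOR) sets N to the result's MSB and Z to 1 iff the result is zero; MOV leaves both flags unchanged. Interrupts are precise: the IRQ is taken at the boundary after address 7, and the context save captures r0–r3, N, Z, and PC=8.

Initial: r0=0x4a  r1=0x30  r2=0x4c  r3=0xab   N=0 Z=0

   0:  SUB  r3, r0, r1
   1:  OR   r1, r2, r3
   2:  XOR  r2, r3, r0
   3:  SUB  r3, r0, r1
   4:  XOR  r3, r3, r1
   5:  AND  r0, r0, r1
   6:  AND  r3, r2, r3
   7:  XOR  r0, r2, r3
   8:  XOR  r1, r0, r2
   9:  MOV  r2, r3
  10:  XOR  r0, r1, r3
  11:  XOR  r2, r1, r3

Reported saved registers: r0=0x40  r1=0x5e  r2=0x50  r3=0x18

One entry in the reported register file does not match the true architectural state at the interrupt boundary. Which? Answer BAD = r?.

after  0: r0=0x4a r1=0x30 r2=0x4c r3=0x1a  N=0 Z=0
after  1: r0=0x4a r1=0x5e r2=0x4c r3=0x1a  N=0 Z=0
after  2: r0=0x4a r1=0x5e r2=0x50 r3=0x1a  N=0 Z=0
after  3: r0=0x4a r1=0x5e r2=0x50 r3=0xec  N=1 Z=0
after  4: r0=0x4a r1=0x5e r2=0x50 r3=0xb2  N=1 Z=0
after  5: r0=0x4a r1=0x5e r2=0x50 r3=0xb2  N=0 Z=0
after  6: r0=0x4a r1=0x5e r2=0x50 r3=0x10  N=0 Z=0
after  7: r0=0x40 r1=0x5e r2=0x50 r3=0x10  N=0 Z=0
-- IRQ taken; context saved, return-PC = 8 --
mismatch: r3: reported 0x18 vs actual 0x10

BAD = r3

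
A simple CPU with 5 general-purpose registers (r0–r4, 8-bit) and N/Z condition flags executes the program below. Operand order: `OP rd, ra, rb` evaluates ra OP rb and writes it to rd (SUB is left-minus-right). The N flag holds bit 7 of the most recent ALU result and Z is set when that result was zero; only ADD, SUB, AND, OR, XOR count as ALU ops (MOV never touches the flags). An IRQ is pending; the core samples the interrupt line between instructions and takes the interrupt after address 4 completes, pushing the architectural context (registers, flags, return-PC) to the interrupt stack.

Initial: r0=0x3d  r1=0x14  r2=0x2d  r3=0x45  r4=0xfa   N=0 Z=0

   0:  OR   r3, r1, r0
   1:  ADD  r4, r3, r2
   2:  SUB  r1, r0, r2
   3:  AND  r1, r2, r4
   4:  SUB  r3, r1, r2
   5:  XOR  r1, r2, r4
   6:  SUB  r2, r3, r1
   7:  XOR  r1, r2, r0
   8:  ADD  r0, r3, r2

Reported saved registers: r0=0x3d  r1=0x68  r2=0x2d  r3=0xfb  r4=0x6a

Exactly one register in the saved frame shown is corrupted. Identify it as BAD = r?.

BAD = r1

after  0: r0=0x3d r1=0x14 r2=0x2d r3=0x3d r4=0xfa  N=0 Z=0
after  1: r0=0x3d r1=0x14 r2=0x2d r3=0x3d r4=0x6a  N=0 Z=0
after  2: r0=0x3d r1=0x10 r2=0x2d r3=0x3d r4=0x6a  N=0 Z=0
after  3: r0=0x3d r1=0x28 r2=0x2d r3=0x3d r4=0x6a  N=0 Z=0
after  4: r0=0x3d r1=0x28 r2=0x2d r3=0xfb r4=0x6a  N=1 Z=0
-- IRQ taken; context saved, return-PC = 5 --
mismatch: r1: reported 0x68 vs actual 0x28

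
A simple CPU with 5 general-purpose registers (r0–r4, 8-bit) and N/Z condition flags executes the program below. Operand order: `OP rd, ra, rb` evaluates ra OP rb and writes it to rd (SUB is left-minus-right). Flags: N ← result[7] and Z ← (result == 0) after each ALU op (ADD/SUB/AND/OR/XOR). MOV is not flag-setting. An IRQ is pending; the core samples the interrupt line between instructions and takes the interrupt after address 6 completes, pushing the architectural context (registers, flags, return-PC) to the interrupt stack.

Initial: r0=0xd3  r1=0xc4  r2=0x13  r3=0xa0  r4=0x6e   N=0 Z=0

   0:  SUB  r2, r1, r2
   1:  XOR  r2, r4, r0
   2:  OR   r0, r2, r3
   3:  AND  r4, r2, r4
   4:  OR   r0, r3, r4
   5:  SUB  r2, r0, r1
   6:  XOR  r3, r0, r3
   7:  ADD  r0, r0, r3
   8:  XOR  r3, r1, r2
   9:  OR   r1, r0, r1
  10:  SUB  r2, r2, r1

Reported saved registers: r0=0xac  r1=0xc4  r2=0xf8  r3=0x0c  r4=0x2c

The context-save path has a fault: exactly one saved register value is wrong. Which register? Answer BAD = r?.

after  0: r0=0xd3 r1=0xc4 r2=0xb1 r3=0xa0 r4=0x6e  N=1 Z=0
after  1: r0=0xd3 r1=0xc4 r2=0xbd r3=0xa0 r4=0x6e  N=1 Z=0
after  2: r0=0xbd r1=0xc4 r2=0xbd r3=0xa0 r4=0x6e  N=1 Z=0
after  3: r0=0xbd r1=0xc4 r2=0xbd r3=0xa0 r4=0x2c  N=0 Z=0
after  4: r0=0xac r1=0xc4 r2=0xbd r3=0xa0 r4=0x2c  N=1 Z=0
after  5: r0=0xac r1=0xc4 r2=0xe8 r3=0xa0 r4=0x2c  N=1 Z=0
after  6: r0=0xac r1=0xc4 r2=0xe8 r3=0x0c r4=0x2c  N=0 Z=0
-- IRQ taken; context saved, return-PC = 7 --
mismatch: r2: reported 0xf8 vs actual 0xe8

BAD = r2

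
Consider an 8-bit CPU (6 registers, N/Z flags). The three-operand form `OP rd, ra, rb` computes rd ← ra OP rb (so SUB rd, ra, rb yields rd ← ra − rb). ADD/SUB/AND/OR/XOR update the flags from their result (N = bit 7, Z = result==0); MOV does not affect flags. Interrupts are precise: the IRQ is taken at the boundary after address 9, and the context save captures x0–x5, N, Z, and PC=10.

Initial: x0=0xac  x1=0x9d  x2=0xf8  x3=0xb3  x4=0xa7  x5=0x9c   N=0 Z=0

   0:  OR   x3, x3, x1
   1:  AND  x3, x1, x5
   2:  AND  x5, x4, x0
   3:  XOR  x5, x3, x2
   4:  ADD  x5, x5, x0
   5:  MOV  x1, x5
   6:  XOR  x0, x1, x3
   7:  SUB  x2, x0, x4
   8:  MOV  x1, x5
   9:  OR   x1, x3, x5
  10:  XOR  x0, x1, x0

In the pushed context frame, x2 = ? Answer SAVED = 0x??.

after  0: x0=0xac x1=0x9d x2=0xf8 x3=0xbf x4=0xa7 x5=0x9c  N=1 Z=0
after  1: x0=0xac x1=0x9d x2=0xf8 x3=0x9c x4=0xa7 x5=0x9c  N=1 Z=0
after  2: x0=0xac x1=0x9d x2=0xf8 x3=0x9c x4=0xa7 x5=0xa4  N=1 Z=0
after  3: x0=0xac x1=0x9d x2=0xf8 x3=0x9c x4=0xa7 x5=0x64  N=0 Z=0
after  4: x0=0xac x1=0x9d x2=0xf8 x3=0x9c x4=0xa7 x5=0x10  N=0 Z=0
after  5: x0=0xac x1=0x10 x2=0xf8 x3=0x9c x4=0xa7 x5=0x10  N=0 Z=0
after  6: x0=0x8c x1=0x10 x2=0xf8 x3=0x9c x4=0xa7 x5=0x10  N=1 Z=0
after  7: x0=0x8c x1=0x10 x2=0xe5 x3=0x9c x4=0xa7 x5=0x10  N=1 Z=0
after  8: x0=0x8c x1=0x10 x2=0xe5 x3=0x9c x4=0xa7 x5=0x10  N=1 Z=0
after  9: x0=0x8c x1=0x9c x2=0xe5 x3=0x9c x4=0xa7 x5=0x10  N=1 Z=0
-- IRQ taken; context saved, return-PC = 10 --

SAVED = 0xe5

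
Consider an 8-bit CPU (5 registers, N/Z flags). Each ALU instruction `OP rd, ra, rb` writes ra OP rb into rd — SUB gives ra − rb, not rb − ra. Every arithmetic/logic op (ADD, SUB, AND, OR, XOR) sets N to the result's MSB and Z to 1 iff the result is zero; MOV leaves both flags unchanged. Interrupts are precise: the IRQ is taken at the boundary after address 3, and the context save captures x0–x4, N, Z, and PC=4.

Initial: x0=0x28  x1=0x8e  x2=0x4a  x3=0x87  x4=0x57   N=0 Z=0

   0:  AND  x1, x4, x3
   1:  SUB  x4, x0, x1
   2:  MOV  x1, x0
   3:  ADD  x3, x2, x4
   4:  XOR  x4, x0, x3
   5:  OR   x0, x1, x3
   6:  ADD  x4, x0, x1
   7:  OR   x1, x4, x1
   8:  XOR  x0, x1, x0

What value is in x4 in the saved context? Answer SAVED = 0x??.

after  0: x0=0x28 x1=0x07 x2=0x4a x3=0x87 x4=0x57  N=0 Z=0
after  1: x0=0x28 x1=0x07 x2=0x4a x3=0x87 x4=0x21  N=0 Z=0
after  2: x0=0x28 x1=0x28 x2=0x4a x3=0x87 x4=0x21  N=0 Z=0
after  3: x0=0x28 x1=0x28 x2=0x4a x3=0x6b x4=0x21  N=0 Z=0
-- IRQ taken; context saved, return-PC = 4 --

SAVED = 0x21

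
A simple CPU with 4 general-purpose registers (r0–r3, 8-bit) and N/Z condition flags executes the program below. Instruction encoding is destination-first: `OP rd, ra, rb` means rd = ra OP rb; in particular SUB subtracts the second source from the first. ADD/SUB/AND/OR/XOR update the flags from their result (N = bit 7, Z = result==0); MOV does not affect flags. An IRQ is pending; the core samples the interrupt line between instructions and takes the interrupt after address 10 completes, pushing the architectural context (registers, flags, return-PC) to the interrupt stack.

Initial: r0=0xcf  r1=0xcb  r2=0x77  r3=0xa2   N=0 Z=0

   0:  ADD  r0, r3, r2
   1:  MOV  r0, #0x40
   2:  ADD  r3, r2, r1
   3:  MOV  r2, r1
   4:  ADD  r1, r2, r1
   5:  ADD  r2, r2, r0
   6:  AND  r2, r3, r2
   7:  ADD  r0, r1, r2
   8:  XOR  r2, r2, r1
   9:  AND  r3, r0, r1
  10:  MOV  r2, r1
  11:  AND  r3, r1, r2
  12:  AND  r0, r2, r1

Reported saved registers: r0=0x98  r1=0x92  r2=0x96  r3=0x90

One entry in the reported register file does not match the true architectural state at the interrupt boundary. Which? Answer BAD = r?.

after  0: r0=0x19 r1=0xcb r2=0x77 r3=0xa2  N=0 Z=0
after  1: r0=0x40 r1=0xcb r2=0x77 r3=0xa2  N=0 Z=0
after  2: r0=0x40 r1=0xcb r2=0x77 r3=0x42  N=0 Z=0
after  3: r0=0x40 r1=0xcb r2=0xcb r3=0x42  N=0 Z=0
after  4: r0=0x40 r1=0x96 r2=0xcb r3=0x42  N=1 Z=0
after  5: r0=0x40 r1=0x96 r2=0x0b r3=0x42  N=0 Z=0
after  6: r0=0x40 r1=0x96 r2=0x02 r3=0x42  N=0 Z=0
after  7: r0=0x98 r1=0x96 r2=0x02 r3=0x42  N=1 Z=0
after  8: r0=0x98 r1=0x96 r2=0x94 r3=0x42  N=1 Z=0
after  9: r0=0x98 r1=0x96 r2=0x94 r3=0x90  N=1 Z=0
after 10: r0=0x98 r1=0x96 r2=0x96 r3=0x90  N=1 Z=0
-- IRQ taken; context saved, return-PC = 11 --
mismatch: r1: reported 0x92 vs actual 0x96

BAD = r1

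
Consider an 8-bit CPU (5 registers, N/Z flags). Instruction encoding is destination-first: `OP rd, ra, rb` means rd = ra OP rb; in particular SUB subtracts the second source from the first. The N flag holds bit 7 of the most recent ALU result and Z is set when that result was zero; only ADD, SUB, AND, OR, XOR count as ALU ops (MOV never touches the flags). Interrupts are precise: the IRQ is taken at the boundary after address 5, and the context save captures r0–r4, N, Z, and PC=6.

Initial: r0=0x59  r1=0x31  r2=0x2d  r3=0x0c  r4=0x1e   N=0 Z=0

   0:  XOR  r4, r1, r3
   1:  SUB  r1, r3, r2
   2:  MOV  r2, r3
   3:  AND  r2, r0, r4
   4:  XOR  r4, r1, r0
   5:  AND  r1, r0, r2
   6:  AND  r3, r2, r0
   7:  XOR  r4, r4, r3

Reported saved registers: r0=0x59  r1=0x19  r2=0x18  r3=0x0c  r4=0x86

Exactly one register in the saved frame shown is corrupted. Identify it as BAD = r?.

after  0: r0=0x59 r1=0x31 r2=0x2d r3=0x0c r4=0x3d  N=0 Z=0
after  1: r0=0x59 r1=0xdf r2=0x2d r3=0x0c r4=0x3d  N=1 Z=0
after  2: r0=0x59 r1=0xdf r2=0x0c r3=0x0c r4=0x3d  N=1 Z=0
after  3: r0=0x59 r1=0xdf r2=0x19 r3=0x0c r4=0x3d  N=0 Z=0
after  4: r0=0x59 r1=0xdf r2=0x19 r3=0x0c r4=0x86  N=1 Z=0
after  5: r0=0x59 r1=0x19 r2=0x19 r3=0x0c r4=0x86  N=0 Z=0
-- IRQ taken; context saved, return-PC = 6 --
mismatch: r2: reported 0x18 vs actual 0x19

BAD = r2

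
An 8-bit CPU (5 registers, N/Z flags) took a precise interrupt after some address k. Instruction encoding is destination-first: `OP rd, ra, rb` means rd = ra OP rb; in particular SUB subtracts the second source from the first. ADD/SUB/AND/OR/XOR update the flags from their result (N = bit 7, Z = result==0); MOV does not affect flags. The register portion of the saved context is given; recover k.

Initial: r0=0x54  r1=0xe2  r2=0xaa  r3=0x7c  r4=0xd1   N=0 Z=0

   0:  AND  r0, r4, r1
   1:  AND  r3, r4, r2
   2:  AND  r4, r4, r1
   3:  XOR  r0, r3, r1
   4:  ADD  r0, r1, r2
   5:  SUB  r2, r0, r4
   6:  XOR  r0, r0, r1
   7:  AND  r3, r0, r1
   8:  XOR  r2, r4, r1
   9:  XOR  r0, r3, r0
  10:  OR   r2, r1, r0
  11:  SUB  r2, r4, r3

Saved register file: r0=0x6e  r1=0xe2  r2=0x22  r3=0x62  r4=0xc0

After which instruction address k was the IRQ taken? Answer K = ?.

K = 8

after  0: r0=0xc0 r1=0xe2 r2=0xaa r3=0x7c r4=0xd1  N=1 Z=0
after  1: r0=0xc0 r1=0xe2 r2=0xaa r3=0x80 r4=0xd1  N=1 Z=0
after  2: r0=0xc0 r1=0xe2 r2=0xaa r3=0x80 r4=0xc0  N=1 Z=0
after  3: r0=0x62 r1=0xe2 r2=0xaa r3=0x80 r4=0xc0  N=0 Z=0
after  4: r0=0x8c r1=0xe2 r2=0xaa r3=0x80 r4=0xc0  N=1 Z=0
after  5: r0=0x8c r1=0xe2 r2=0xcc r3=0x80 r4=0xc0  N=1 Z=0
after  6: r0=0x6e r1=0xe2 r2=0xcc r3=0x80 r4=0xc0  N=0 Z=0
after  7: r0=0x6e r1=0xe2 r2=0xcc r3=0x62 r4=0xc0  N=0 Z=0
after  8: r0=0x6e r1=0xe2 r2=0x22 r3=0x62 r4=0xc0  N=0 Z=0
-- IRQ taken; context saved, return-PC = 9 --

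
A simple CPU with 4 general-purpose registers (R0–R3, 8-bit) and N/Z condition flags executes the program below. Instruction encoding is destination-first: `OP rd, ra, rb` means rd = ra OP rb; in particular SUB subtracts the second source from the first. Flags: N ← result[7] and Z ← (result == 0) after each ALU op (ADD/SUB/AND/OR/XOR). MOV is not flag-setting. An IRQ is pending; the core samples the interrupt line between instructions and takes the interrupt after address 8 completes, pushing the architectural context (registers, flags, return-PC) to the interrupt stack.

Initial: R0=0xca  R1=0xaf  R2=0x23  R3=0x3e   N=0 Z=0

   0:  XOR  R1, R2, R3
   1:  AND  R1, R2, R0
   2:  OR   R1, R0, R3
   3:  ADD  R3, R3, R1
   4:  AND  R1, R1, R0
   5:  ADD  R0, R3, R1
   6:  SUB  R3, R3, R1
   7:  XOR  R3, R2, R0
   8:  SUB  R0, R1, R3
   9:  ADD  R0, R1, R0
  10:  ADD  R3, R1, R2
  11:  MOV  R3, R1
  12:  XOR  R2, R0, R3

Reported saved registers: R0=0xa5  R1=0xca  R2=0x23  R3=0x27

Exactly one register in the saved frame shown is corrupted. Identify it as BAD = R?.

BAD = R3

after  0: R0=0xca R1=0x1d R2=0x23 R3=0x3e  N=0 Z=0
after  1: R0=0xca R1=0x02 R2=0x23 R3=0x3e  N=0 Z=0
after  2: R0=0xca R1=0xfe R2=0x23 R3=0x3e  N=1 Z=0
after  3: R0=0xca R1=0xfe R2=0x23 R3=0x3c  N=0 Z=0
after  4: R0=0xca R1=0xca R2=0x23 R3=0x3c  N=1 Z=0
after  5: R0=0x06 R1=0xca R2=0x23 R3=0x3c  N=0 Z=0
after  6: R0=0x06 R1=0xca R2=0x23 R3=0x72  N=0 Z=0
after  7: R0=0x06 R1=0xca R2=0x23 R3=0x25  N=0 Z=0
after  8: R0=0xa5 R1=0xca R2=0x23 R3=0x25  N=1 Z=0
-- IRQ taken; context saved, return-PC = 9 --
mismatch: R3: reported 0x27 vs actual 0x25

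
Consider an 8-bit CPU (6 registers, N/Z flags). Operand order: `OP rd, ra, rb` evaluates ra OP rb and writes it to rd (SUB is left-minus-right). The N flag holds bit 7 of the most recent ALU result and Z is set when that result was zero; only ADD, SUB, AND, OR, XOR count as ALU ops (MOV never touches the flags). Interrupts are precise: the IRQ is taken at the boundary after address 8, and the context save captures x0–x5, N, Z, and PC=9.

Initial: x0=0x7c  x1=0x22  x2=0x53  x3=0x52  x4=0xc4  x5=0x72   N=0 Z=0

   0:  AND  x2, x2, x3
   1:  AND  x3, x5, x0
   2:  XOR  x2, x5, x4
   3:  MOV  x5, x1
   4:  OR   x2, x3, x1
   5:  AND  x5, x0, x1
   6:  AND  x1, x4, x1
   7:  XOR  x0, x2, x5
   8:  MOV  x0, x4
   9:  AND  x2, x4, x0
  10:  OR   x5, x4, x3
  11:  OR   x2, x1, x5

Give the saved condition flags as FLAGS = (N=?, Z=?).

after  0: x0=0x7c x1=0x22 x2=0x52 x3=0x52 x4=0xc4 x5=0x72  N=0 Z=0
after  1: x0=0x7c x1=0x22 x2=0x52 x3=0x70 x4=0xc4 x5=0x72  N=0 Z=0
after  2: x0=0x7c x1=0x22 x2=0xb6 x3=0x70 x4=0xc4 x5=0x72  N=1 Z=0
after  3: x0=0x7c x1=0x22 x2=0xb6 x3=0x70 x4=0xc4 x5=0x22  N=1 Z=0
after  4: x0=0x7c x1=0x22 x2=0x72 x3=0x70 x4=0xc4 x5=0x22  N=0 Z=0
after  5: x0=0x7c x1=0x22 x2=0x72 x3=0x70 x4=0xc4 x5=0x20  N=0 Z=0
after  6: x0=0x7c x1=0x00 x2=0x72 x3=0x70 x4=0xc4 x5=0x20  N=0 Z=1
after  7: x0=0x52 x1=0x00 x2=0x72 x3=0x70 x4=0xc4 x5=0x20  N=0 Z=0
after  8: x0=0xc4 x1=0x00 x2=0x72 x3=0x70 x4=0xc4 x5=0x20  N=0 Z=0
-- IRQ taken; context saved, return-PC = 9 --

FLAGS = (N=0, Z=0)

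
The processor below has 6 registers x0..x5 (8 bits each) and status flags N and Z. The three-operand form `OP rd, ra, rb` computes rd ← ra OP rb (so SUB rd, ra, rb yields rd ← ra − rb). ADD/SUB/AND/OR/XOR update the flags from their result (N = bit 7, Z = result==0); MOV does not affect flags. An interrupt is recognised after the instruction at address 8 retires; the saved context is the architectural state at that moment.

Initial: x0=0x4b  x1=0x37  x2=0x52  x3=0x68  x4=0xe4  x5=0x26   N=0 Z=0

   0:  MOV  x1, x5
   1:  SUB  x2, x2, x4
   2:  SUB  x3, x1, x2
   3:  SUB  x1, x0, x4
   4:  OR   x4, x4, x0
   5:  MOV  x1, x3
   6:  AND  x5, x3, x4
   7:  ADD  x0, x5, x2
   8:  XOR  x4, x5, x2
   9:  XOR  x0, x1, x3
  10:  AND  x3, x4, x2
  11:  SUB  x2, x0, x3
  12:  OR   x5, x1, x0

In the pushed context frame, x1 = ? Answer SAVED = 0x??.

SAVED = 0xb8

after  0: x0=0x4b x1=0x26 x2=0x52 x3=0x68 x4=0xe4 x5=0x26  N=0 Z=0
after  1: x0=0x4b x1=0x26 x2=0x6e x3=0x68 x4=0xe4 x5=0x26  N=0 Z=0
after  2: x0=0x4b x1=0x26 x2=0x6e x3=0xb8 x4=0xe4 x5=0x26  N=1 Z=0
after  3: x0=0x4b x1=0x67 x2=0x6e x3=0xb8 x4=0xe4 x5=0x26  N=0 Z=0
after  4: x0=0x4b x1=0x67 x2=0x6e x3=0xb8 x4=0xef x5=0x26  N=1 Z=0
after  5: x0=0x4b x1=0xb8 x2=0x6e x3=0xb8 x4=0xef x5=0x26  N=1 Z=0
after  6: x0=0x4b x1=0xb8 x2=0x6e x3=0xb8 x4=0xef x5=0xa8  N=1 Z=0
after  7: x0=0x16 x1=0xb8 x2=0x6e x3=0xb8 x4=0xef x5=0xa8  N=0 Z=0
after  8: x0=0x16 x1=0xb8 x2=0x6e x3=0xb8 x4=0xc6 x5=0xa8  N=1 Z=0
-- IRQ taken; context saved, return-PC = 9 --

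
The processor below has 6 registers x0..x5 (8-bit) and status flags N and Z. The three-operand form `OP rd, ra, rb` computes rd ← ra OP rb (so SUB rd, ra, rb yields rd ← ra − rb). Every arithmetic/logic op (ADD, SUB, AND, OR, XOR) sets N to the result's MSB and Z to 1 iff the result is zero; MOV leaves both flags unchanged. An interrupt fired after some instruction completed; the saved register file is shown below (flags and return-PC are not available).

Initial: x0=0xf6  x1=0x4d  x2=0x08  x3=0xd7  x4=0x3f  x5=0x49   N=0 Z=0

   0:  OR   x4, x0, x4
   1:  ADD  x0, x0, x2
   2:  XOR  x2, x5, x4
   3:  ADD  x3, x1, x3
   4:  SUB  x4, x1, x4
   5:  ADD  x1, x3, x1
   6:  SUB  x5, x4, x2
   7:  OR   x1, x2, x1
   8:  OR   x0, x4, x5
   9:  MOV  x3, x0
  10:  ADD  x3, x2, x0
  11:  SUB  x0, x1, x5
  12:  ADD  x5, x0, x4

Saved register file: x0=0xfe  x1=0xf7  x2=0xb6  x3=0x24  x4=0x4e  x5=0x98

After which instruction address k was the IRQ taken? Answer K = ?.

K = 7

after  0: x0=0xf6 x1=0x4d x2=0x08 x3=0xd7 x4=0xff x5=0x49  N=1 Z=0
after  1: x0=0xfe x1=0x4d x2=0x08 x3=0xd7 x4=0xff x5=0x49  N=1 Z=0
after  2: x0=0xfe x1=0x4d x2=0xb6 x3=0xd7 x4=0xff x5=0x49  N=1 Z=0
after  3: x0=0xfe x1=0x4d x2=0xb6 x3=0x24 x4=0xff x5=0x49  N=0 Z=0
after  4: x0=0xfe x1=0x4d x2=0xb6 x3=0x24 x4=0x4e x5=0x49  N=0 Z=0
after  5: x0=0xfe x1=0x71 x2=0xb6 x3=0x24 x4=0x4e x5=0x49  N=0 Z=0
after  6: x0=0xfe x1=0x71 x2=0xb6 x3=0x24 x4=0x4e x5=0x98  N=1 Z=0
after  7: x0=0xfe x1=0xf7 x2=0xb6 x3=0x24 x4=0x4e x5=0x98  N=1 Z=0
-- IRQ taken; context saved, return-PC = 8 --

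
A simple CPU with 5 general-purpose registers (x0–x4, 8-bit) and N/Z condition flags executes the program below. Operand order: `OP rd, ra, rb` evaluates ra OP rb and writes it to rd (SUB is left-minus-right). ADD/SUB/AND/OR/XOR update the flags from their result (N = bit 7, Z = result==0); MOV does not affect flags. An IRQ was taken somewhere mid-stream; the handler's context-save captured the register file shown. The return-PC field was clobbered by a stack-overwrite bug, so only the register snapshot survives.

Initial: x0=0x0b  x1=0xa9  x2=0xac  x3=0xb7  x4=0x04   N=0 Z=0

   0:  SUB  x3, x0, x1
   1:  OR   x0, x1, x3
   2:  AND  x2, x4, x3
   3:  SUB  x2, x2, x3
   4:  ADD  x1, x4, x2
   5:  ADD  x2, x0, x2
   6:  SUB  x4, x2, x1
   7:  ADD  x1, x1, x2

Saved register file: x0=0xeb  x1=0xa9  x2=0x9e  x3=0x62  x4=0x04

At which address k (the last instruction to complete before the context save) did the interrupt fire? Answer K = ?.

K = 3

after  0: x0=0x0b x1=0xa9 x2=0xac x3=0x62 x4=0x04  N=0 Z=0
after  1: x0=0xeb x1=0xa9 x2=0xac x3=0x62 x4=0x04  N=1 Z=0
after  2: x0=0xeb x1=0xa9 x2=0x00 x3=0x62 x4=0x04  N=0 Z=1
after  3: x0=0xeb x1=0xa9 x2=0x9e x3=0x62 x4=0x04  N=1 Z=0
-- IRQ taken; context saved, return-PC = 4 --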